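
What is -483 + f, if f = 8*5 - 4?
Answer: -447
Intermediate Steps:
f = 36 (f = 40 - 4 = 36)
-483 + f = -483 + 36 = -447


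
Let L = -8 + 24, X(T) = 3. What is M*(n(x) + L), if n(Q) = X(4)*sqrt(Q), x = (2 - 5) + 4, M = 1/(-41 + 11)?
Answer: -19/30 ≈ -0.63333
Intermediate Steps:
M = -1/30 (M = 1/(-30) = -1/30 ≈ -0.033333)
x = 1 (x = -3 + 4 = 1)
n(Q) = 3*sqrt(Q)
L = 16
M*(n(x) + L) = -(3*sqrt(1) + 16)/30 = -(3*1 + 16)/30 = -(3 + 16)/30 = -1/30*19 = -19/30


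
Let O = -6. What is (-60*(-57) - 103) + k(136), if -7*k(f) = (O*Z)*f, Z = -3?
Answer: 20771/7 ≈ 2967.3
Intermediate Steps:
k(f) = -18*f/7 (k(f) = -(-6*(-3))*f/7 = -18*f/7)
(-60*(-57) - 103) + k(136) = (-60*(-57) - 103) - 18/7*136 = (3420 - 103) - 2448/7 = 3317 - 2448/7 = 20771/7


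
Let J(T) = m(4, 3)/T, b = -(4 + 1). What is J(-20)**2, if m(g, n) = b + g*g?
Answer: 121/400 ≈ 0.30250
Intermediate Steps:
b = -5 (b = -1*5 = -5)
m(g, n) = -5 + g**2 (m(g, n) = -5 + g*g = -5 + g**2)
J(T) = 11/T (J(T) = (-5 + 4**2)/T = (-5 + 16)/T = 11/T)
J(-20)**2 = (11/(-20))**2 = (11*(-1/20))**2 = (-11/20)**2 = 121/400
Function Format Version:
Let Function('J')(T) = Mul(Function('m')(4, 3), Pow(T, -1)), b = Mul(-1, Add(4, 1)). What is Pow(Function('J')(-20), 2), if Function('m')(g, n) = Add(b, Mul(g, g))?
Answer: Rational(121, 400) ≈ 0.30250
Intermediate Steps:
b = -5 (b = Mul(-1, 5) = -5)
Function('m')(g, n) = Add(-5, Pow(g, 2)) (Function('m')(g, n) = Add(-5, Mul(g, g)) = Add(-5, Pow(g, 2)))
Function('J')(T) = Mul(11, Pow(T, -1)) (Function('J')(T) = Mul(Add(-5, Pow(4, 2)), Pow(T, -1)) = Mul(Add(-5, 16), Pow(T, -1)) = Mul(11, Pow(T, -1)))
Pow(Function('J')(-20), 2) = Pow(Mul(11, Pow(-20, -1)), 2) = Pow(Mul(11, Rational(-1, 20)), 2) = Pow(Rational(-11, 20), 2) = Rational(121, 400)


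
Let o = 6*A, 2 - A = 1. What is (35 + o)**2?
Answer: 1681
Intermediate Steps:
A = 1 (A = 2 - 1*1 = 2 - 1 = 1)
o = 6 (o = 6*1 = 6)
(35 + o)**2 = (35 + 6)**2 = 41**2 = 1681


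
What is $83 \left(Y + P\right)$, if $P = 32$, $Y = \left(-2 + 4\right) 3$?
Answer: $3154$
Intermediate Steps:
$Y = 6$ ($Y = 2 \cdot 3 = 6$)
$83 \left(Y + P\right) = 83 \left(6 + 32\right) = 83 \cdot 38 = 3154$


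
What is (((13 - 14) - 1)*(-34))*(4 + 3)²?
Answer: 3332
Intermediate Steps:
(((13 - 14) - 1)*(-34))*(4 + 3)² = ((-1 - 1)*(-34))*7² = -2*(-34)*49 = 68*49 = 3332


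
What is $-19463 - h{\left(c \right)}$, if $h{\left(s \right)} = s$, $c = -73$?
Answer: $-19390$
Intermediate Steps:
$-19463 - h{\left(c \right)} = -19463 - -73 = -19463 + 73 = -19390$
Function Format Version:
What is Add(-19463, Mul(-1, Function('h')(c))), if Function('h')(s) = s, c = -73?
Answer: -19390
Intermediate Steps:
Add(-19463, Mul(-1, Function('h')(c))) = Add(-19463, Mul(-1, -73)) = Add(-19463, 73) = -19390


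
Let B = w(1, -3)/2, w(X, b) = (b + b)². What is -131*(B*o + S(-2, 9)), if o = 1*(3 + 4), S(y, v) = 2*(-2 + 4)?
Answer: -17030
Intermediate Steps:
S(y, v) = 4 (S(y, v) = 2*2 = 4)
w(X, b) = 4*b² (w(X, b) = (2*b)² = 4*b²)
o = 7 (o = 1*7 = 7)
B = 18 (B = (4*(-3)²)/2 = (4*9)*(½) = 36*(½) = 18)
-131*(B*o + S(-2, 9)) = -131*(18*7 + 4) = -131*(126 + 4) = -131*130 = -17030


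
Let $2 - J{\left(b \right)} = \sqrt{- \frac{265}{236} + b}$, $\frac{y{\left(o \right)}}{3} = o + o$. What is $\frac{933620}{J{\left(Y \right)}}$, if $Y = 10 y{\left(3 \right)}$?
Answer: $- \frac{440668640}{41271} - \frac{1867240 \sqrt{2490685}}{41271} \approx -82080.0$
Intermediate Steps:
$y{\left(o \right)} = 6 o$ ($y{\left(o \right)} = 3 \left(o + o\right) = 3 \cdot 2 o = 6 o$)
$Y = 180$ ($Y = 10 \cdot 6 \cdot 3 = 10 \cdot 18 = 180$)
$J{\left(b \right)} = 2 - \sqrt{- \frac{265}{236} + b}$
$\frac{933620}{J{\left(Y \right)}} = \frac{933620}{2 - \frac{\sqrt{-15635 + 13924 \cdot 180}}{118}} = \frac{933620}{2 - \frac{\sqrt{-15635 + 2506320}}{118}} = \frac{933620}{2 - \frac{\sqrt{2490685}}{118}}$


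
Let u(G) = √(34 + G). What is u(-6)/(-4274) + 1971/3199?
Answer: 1971/3199 - √7/2137 ≈ 0.61489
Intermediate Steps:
u(-6)/(-4274) + 1971/3199 = √(34 - 6)/(-4274) + 1971/3199 = √28*(-1/4274) + 1971*(1/3199) = (2*√7)*(-1/4274) + 1971/3199 = -√7/2137 + 1971/3199 = 1971/3199 - √7/2137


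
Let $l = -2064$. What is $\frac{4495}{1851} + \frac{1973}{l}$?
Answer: $\frac{625073}{424496} \approx 1.4725$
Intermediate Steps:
$\frac{4495}{1851} + \frac{1973}{l} = \frac{4495}{1851} + \frac{1973}{-2064} = 4495 \cdot \frac{1}{1851} + 1973 \left(- \frac{1}{2064}\right) = \frac{4495}{1851} - \frac{1973}{2064} = \frac{625073}{424496}$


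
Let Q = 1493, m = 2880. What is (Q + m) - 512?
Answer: 3861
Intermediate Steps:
(Q + m) - 512 = (1493 + 2880) - 512 = 4373 - 512 = 3861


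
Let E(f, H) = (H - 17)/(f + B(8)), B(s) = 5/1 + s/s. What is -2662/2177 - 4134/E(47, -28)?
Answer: 158955088/32655 ≈ 4867.7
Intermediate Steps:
B(s) = 6 (B(s) = 5*1 + 1 = 5 + 1 = 6)
E(f, H) = (-17 + H)/(6 + f) (E(f, H) = (H - 17)/(f + 6) = (-17 + H)/(6 + f))
-2662/2177 - 4134/E(47, -28) = -2662/2177 - 4134*(6 + 47)/(-17 - 28) = -2662*1/2177 - 4134/(-45/53) = -2662/2177 - 4134/((1/53)*(-45)) = -2662/2177 - 4134/(-45/53) = -2662/2177 - 4134*(-53/45) = -2662/2177 + 73034/15 = 158955088/32655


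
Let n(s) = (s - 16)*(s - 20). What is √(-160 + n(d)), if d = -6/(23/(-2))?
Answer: 4*√4678/23 ≈ 11.895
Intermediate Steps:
d = 12/23 (d = -6/(23*(-½)) = -6/(-23/2) = -6*(-2/23) = 12/23 ≈ 0.52174)
n(s) = (-20 + s)*(-16 + s) (n(s) = (-16 + s)*(-20 + s) = (-20 + s)*(-16 + s))
√(-160 + n(d)) = √(-160 + (320 + (12/23)² - 36*12/23)) = √(-160 + (320 + 144/529 - 432/23)) = √(-160 + 159488/529) = √(74848/529) = 4*√4678/23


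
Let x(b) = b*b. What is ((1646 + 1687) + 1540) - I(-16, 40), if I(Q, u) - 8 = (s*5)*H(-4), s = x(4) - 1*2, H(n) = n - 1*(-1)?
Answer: 5075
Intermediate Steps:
x(b) = b**2
H(n) = 1 + n (H(n) = n + 1 = 1 + n)
s = 14 (s = 4**2 - 1*2 = 16 - 2 = 14)
I(Q, u) = -202 (I(Q, u) = 8 + (14*5)*(1 - 4) = 8 + 70*(-3) = 8 - 210 = -202)
((1646 + 1687) + 1540) - I(-16, 40) = ((1646 + 1687) + 1540) - 1*(-202) = (3333 + 1540) + 202 = 4873 + 202 = 5075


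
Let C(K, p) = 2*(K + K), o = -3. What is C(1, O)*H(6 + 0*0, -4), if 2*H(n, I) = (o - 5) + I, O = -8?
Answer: -24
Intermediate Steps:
C(K, p) = 4*K (C(K, p) = 2*(2*K) = 4*K)
H(n, I) = -4 + I/2 (H(n, I) = ((-3 - 5) + I)/2 = (-8 + I)/2 = -4 + I/2)
C(1, O)*H(6 + 0*0, -4) = (4*1)*(-4 + (½)*(-4)) = 4*(-4 - 2) = 4*(-6) = -24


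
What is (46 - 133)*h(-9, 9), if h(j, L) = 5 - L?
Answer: 348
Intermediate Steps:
(46 - 133)*h(-9, 9) = (46 - 133)*(5 - 1*9) = -87*(5 - 9) = -87*(-4) = 348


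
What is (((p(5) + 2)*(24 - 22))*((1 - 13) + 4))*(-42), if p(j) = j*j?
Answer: 18144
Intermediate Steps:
p(j) = j²
(((p(5) + 2)*(24 - 22))*((1 - 13) + 4))*(-42) = (((5² + 2)*(24 - 22))*((1 - 13) + 4))*(-42) = (((25 + 2)*2)*(-12 + 4))*(-42) = ((27*2)*(-8))*(-42) = (54*(-8))*(-42) = -432*(-42) = 18144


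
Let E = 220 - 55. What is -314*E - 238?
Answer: -52048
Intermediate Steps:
E = 165
-314*E - 238 = -314*165 - 238 = -51810 - 238 = -52048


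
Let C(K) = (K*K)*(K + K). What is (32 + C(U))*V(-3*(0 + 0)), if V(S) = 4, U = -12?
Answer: -13696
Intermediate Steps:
C(K) = 2*K**3 (C(K) = K**2*(2*K) = 2*K**3)
(32 + C(U))*V(-3*(0 + 0)) = (32 + 2*(-12)**3)*4 = (32 + 2*(-1728))*4 = (32 - 3456)*4 = -3424*4 = -13696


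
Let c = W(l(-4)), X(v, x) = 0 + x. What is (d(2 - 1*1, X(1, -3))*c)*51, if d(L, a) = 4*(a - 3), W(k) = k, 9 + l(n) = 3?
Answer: 7344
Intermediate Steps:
l(n) = -6 (l(n) = -9 + 3 = -6)
X(v, x) = x
d(L, a) = -12 + 4*a (d(L, a) = 4*(-3 + a) = -12 + 4*a)
c = -6
(d(2 - 1*1, X(1, -3))*c)*51 = ((-12 + 4*(-3))*(-6))*51 = ((-12 - 12)*(-6))*51 = -24*(-6)*51 = 144*51 = 7344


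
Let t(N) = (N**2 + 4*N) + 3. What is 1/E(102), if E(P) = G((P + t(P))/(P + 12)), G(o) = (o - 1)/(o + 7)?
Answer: 3905/3601 ≈ 1.0844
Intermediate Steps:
t(N) = 3 + N**2 + 4*N
G(o) = (-1 + o)/(7 + o)
E(P) = (-1 + (3 + P**2 + 5*P)/(12 + P))/(7 + (3 + P**2 + 5*P)/(12 + P)) (E(P) = (-1 + (P + (3 + P**2 + 4*P))/(P + 12))/(7 + (P + (3 + P**2 + 4*P))/(P + 12)) = (-1 + (3 + P**2 + 5*P)/(12 + P))/(7 + (3 + P**2 + 5*P)/(12 + P)))
1/E(102) = 1/((-9 + 102**2 + 4*102)/(87 + 102**2 + 12*102)) = 1/((-9 + 10404 + 408)/(87 + 10404 + 1224)) = 1/(10803/11715) = 1/((1/11715)*10803) = 1/(3601/3905) = 3905/3601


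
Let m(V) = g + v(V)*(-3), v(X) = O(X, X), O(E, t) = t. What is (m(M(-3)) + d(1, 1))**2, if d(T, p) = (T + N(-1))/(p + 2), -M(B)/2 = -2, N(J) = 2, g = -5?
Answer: 256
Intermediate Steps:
M(B) = 4 (M(B) = -2*(-2) = 4)
v(X) = X
m(V) = -5 - 3*V (m(V) = -5 + V*(-3) = -5 - 3*V)
d(T, p) = (2 + T)/(2 + p) (d(T, p) = (T + 2)/(p + 2) = (2 + T)/(2 + p))
(m(M(-3)) + d(1, 1))**2 = ((-5 - 3*4) + (2 + 1)/(2 + 1))**2 = ((-5 - 12) + 3/3)**2 = (-17 + (1/3)*3)**2 = (-17 + 1)**2 = (-16)**2 = 256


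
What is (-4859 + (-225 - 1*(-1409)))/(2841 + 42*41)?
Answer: -1225/1521 ≈ -0.80539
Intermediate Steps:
(-4859 + (-225 - 1*(-1409)))/(2841 + 42*41) = (-4859 + (-225 + 1409))/(2841 + 1722) = (-4859 + 1184)/4563 = -3675*1/4563 = -1225/1521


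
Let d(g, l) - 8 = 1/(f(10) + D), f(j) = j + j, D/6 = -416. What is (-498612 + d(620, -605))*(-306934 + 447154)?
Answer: -43276922567775/619 ≈ -6.9914e+10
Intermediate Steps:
D = -2496 (D = 6*(-416) = -2496)
f(j) = 2*j
d(g, l) = 19807/2476 (d(g, l) = 8 + 1/(2*10 - 2496) = 8 + 1/(20 - 2496) = 8 + 1/(-2476) = 8 - 1/2476 = 19807/2476)
(-498612 + d(620, -605))*(-306934 + 447154) = (-498612 + 19807/2476)*(-306934 + 447154) = -1234543505/2476*140220 = -43276922567775/619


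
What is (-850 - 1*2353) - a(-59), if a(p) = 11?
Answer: -3214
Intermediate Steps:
(-850 - 1*2353) - a(-59) = (-850 - 1*2353) - 1*11 = (-850 - 2353) - 11 = -3203 - 11 = -3214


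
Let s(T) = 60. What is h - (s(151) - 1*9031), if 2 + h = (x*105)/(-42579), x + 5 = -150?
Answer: 127302442/14193 ≈ 8969.4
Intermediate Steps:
x = -155 (x = -5 - 150 = -155)
h = -22961/14193 (h = -2 - 155*105/(-42579) = -2 - 16275*(-1/42579) = -2 + 5425/14193 = -22961/14193 ≈ -1.6178)
h - (s(151) - 1*9031) = -22961/14193 - (60 - 1*9031) = -22961/14193 - (60 - 9031) = -22961/14193 - 1*(-8971) = -22961/14193 + 8971 = 127302442/14193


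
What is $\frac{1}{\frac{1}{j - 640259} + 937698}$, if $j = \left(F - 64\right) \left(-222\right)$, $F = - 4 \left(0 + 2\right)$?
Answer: $\frac{624275}{585381418949} \approx 1.0664 \cdot 10^{-6}$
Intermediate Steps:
$F = -8$ ($F = \left(-4\right) 2 = -8$)
$j = 15984$ ($j = \left(-8 - 64\right) \left(-222\right) = \left(-72\right) \left(-222\right) = 15984$)
$\frac{1}{\frac{1}{j - 640259} + 937698} = \frac{1}{\frac{1}{15984 - 640259} + 937698} = \frac{1}{\frac{1}{-624275} + 937698} = \frac{1}{- \frac{1}{624275} + 937698} = \frac{1}{\frac{585381418949}{624275}} = \frac{624275}{585381418949}$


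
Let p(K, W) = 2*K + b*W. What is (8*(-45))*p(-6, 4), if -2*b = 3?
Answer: 6480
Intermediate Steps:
b = -3/2 (b = -½*3 = -3/2 ≈ -1.5000)
p(K, W) = 2*K - 3*W/2
(8*(-45))*p(-6, 4) = (8*(-45))*(2*(-6) - 3/2*4) = -360*(-12 - 6) = -360*(-18) = 6480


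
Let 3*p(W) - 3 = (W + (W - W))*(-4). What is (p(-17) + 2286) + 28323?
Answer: 91898/3 ≈ 30633.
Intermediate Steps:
p(W) = 1 - 4*W/3 (p(W) = 1 + ((W + (W - W))*(-4))/3 = 1 + ((W + 0)*(-4))/3 = 1 + (W*(-4))/3 = 1 + (-4*W)/3 = 1 - 4*W/3)
(p(-17) + 2286) + 28323 = ((1 - 4/3*(-17)) + 2286) + 28323 = ((1 + 68/3) + 2286) + 28323 = (71/3 + 2286) + 28323 = 6929/3 + 28323 = 91898/3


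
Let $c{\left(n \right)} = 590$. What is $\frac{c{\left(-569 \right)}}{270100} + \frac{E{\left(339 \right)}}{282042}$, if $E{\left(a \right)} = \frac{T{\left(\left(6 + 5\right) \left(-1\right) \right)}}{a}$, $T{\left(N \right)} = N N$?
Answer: $\frac{1411097563}{645621637095} \approx 0.0021856$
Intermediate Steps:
$T{\left(N \right)} = N^{2}$
$E{\left(a \right)} = \frac{121}{a}$ ($E{\left(a \right)} = \frac{\left(\left(6 + 5\right) \left(-1\right)\right)^{2}}{a} = \frac{\left(11 \left(-1\right)\right)^{2}}{a} = \frac{\left(-11\right)^{2}}{a} = \frac{121}{a}$)
$\frac{c{\left(-569 \right)}}{270100} + \frac{E{\left(339 \right)}}{282042} = \frac{590}{270100} + \frac{121 \cdot \frac{1}{339}}{282042} = 590 \cdot \frac{1}{270100} + 121 \cdot \frac{1}{339} \cdot \frac{1}{282042} = \frac{59}{27010} + \frac{121}{339} \cdot \frac{1}{282042} = \frac{59}{27010} + \frac{121}{95612238} = \frac{1411097563}{645621637095}$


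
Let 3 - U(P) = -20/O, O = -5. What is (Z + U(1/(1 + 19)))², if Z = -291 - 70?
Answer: 131044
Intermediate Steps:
Z = -361
U(P) = -1 (U(P) = 3 - (-20)/(-5) = 3 - (-20)*(-1)/5 = 3 - 1*4 = 3 - 4 = -1)
(Z + U(1/(1 + 19)))² = (-361 - 1)² = (-362)² = 131044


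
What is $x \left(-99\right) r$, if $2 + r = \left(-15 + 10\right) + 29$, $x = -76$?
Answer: $165528$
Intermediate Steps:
$r = 22$ ($r = -2 + \left(\left(-15 + 10\right) + 29\right) = -2 + \left(-5 + 29\right) = -2 + 24 = 22$)
$x \left(-99\right) r = \left(-76\right) \left(-99\right) 22 = 7524 \cdot 22 = 165528$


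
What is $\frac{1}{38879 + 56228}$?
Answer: $\frac{1}{95107} \approx 1.0514 \cdot 10^{-5}$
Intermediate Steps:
$\frac{1}{38879 + 56228} = \frac{1}{95107}$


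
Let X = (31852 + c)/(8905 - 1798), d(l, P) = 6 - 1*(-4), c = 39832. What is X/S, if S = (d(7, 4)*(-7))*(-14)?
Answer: 17921/1741215 ≈ 0.010292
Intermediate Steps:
d(l, P) = 10 (d(l, P) = 6 + 4 = 10)
S = 980 (S = (10*(-7))*(-14) = -70*(-14) = 980)
X = 71684/7107 (X = (31852 + 39832)/(8905 - 1798) = 71684/7107 ≈ 10.086)
X/S = (71684/7107)/980 = (71684/7107)*(1/980) = 17921/1741215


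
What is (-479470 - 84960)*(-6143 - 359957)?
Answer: 206637823000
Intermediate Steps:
(-479470 - 84960)*(-6143 - 359957) = -564430*(-366100) = 206637823000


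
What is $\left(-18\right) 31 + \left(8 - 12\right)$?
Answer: $-562$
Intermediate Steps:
$\left(-18\right) 31 + \left(8 - 12\right) = -558 - 4 = -562$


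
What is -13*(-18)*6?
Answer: 1404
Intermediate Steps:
-13*(-18)*6 = 234*6 = 1404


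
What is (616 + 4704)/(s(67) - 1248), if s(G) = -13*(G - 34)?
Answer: -5320/1677 ≈ -3.1723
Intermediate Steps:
s(G) = 442 - 13*G (s(G) = -13*(-34 + G) = 442 - 13*G)
(616 + 4704)/(s(67) - 1248) = (616 + 4704)/((442 - 13*67) - 1248) = 5320/((442 - 871) - 1248) = 5320/(-429 - 1248) = 5320/(-1677) = 5320*(-1/1677) = -5320/1677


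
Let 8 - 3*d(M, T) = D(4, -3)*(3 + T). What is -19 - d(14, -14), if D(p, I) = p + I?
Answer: -76/3 ≈ -25.333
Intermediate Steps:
D(p, I) = I + p
d(M, T) = 5/3 - T/3 (d(M, T) = 8/3 - (-3 + 4)*(3 + T)/3 = 8/3 - (3 + T)/3 = 8/3 + (-1 - T/3) = 5/3 - T/3)
-19 - d(14, -14) = -19 - (5/3 - 1/3*(-14)) = -19 - (5/3 + 14/3) = -19 - 1*19/3 = -19 - 19/3 = -76/3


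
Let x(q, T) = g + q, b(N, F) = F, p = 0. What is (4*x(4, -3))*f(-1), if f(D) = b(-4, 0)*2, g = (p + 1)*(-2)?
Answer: 0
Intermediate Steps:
g = -2 (g = (0 + 1)*(-2) = 1*(-2) = -2)
f(D) = 0 (f(D) = 0*2 = 0)
x(q, T) = -2 + q
(4*x(4, -3))*f(-1) = (4*(-2 + 4))*0 = (4*2)*0 = 8*0 = 0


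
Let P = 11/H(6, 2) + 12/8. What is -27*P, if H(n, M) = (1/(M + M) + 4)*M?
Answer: -2565/34 ≈ -75.441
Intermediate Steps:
H(n, M) = M*(4 + 1/(2*M)) (H(n, M) = (1/(2*M) + 4)*M = (4 + 1/(2*M))*M = M*(4 + 1/(2*M)))
P = 95/34 (P = 11/(½ + 4*2) + 12/8 = 11/(½ + 8) + 12*(⅛) = 11/(17/2) + 3/2 = 11*(2/17) + 3/2 = 22/17 + 3/2 = 95/34 ≈ 2.7941)
-27*P = -27*95/34 = -2565/34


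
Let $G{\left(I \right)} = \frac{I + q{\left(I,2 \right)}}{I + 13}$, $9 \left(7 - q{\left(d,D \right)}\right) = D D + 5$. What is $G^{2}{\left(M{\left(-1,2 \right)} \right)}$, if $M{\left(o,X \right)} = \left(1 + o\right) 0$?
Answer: $\frac{36}{169} \approx 0.21302$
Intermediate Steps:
$M{\left(o,X \right)} = 0$
$q{\left(d,D \right)} = \frac{58}{9} - \frac{D^{2}}{9}$ ($q{\left(d,D \right)} = 7 - \frac{D D + 5}{9} = 7 - \frac{D^{2} + 5}{9} = 7 - \frac{5 + D^{2}}{9} = 7 - \left(\frac{5}{9} + \frac{D^{2}}{9}\right) = \frac{58}{9} - \frac{D^{2}}{9}$)
$G{\left(I \right)} = \frac{6 + I}{13 + I}$ ($G{\left(I \right)} = \frac{I + \left(\frac{58}{9} - \frac{2^{2}}{9}\right)}{I + 13} = \frac{I + \left(\frac{58}{9} - \frac{4}{9}\right)}{13 + I} = \frac{I + 6}{13 + I} = \frac{6 + I}{13 + I}$)
$G^{2}{\left(M{\left(-1,2 \right)} \right)} = \left(\frac{6 + 0}{13 + 0}\right)^{2} = \left(\frac{1}{13} \cdot 6\right)^{2} = \left(\frac{6}{13}\right)^{2} = \frac{36}{169}$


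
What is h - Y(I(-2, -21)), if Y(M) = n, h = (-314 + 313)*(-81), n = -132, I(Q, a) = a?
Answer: 213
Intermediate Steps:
h = 81 (h = -1*(-81) = 81)
Y(M) = -132
h - Y(I(-2, -21)) = 81 - 1*(-132) = 81 + 132 = 213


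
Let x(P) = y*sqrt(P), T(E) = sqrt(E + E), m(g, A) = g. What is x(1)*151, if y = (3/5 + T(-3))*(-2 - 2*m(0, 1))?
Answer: -906/5 - 302*I*sqrt(6) ≈ -181.2 - 739.75*I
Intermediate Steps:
T(E) = sqrt(2)*sqrt(E) (T(E) = sqrt(2*E) = sqrt(2)*sqrt(E))
y = -6/5 - 2*I*sqrt(6) (y = (3/5 + sqrt(2)*sqrt(-3))*(-2 - 2*0) = (3*(1/5) + sqrt(2)*(I*sqrt(3)))*(-2 + 0) = (3/5 + I*sqrt(6))*(-2) = -6/5 - 2*I*sqrt(6) ≈ -1.2 - 4.899*I)
x(P) = sqrt(P)*(-6/5 - 2*I*sqrt(6)) (x(P) = (-6/5 - 2*I*sqrt(6))*sqrt(P) = sqrt(P)*(-6/5 - 2*I*sqrt(6)))
x(1)*151 = (sqrt(1)*(-6/5 - 2*I*sqrt(6)))*151 = (1*(-6/5 - 2*I*sqrt(6)))*151 = (-6/5 - 2*I*sqrt(6))*151 = -906/5 - 302*I*sqrt(6)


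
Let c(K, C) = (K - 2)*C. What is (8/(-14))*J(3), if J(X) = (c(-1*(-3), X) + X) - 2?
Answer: -16/7 ≈ -2.2857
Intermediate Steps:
c(K, C) = C*(-2 + K) (c(K, C) = (-2 + K)*C = C*(-2 + K))
J(X) = -2 + 2*X (J(X) = (X*(-2 - 1*(-3)) + X) - 2 = (X*(-2 + 3) + X) - 2 = (X*1 + X) - 2 = (X + X) - 2 = 2*X - 2 = -2 + 2*X)
(8/(-14))*J(3) = (8/(-14))*(-2 + 2*3) = (8*(-1/14))*(-2 + 6) = -4/7*4 = -16/7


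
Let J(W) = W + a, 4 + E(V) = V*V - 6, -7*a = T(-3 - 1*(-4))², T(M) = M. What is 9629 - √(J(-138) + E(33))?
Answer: 9629 - √46102/7 ≈ 9598.3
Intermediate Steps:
a = -⅐ (a = -(-3 - 1*(-4))²/7 = -(-3 + 4)²/7 = -⅐*1² = -⅐*1 = -⅐ ≈ -0.14286)
E(V) = -10 + V² (E(V) = -4 + (V*V - 6) = -4 + (V² - 6) = -4 + (-6 + V²) = -10 + V²)
J(W) = -⅐ + W (J(W) = W - ⅐ = -⅐ + W)
9629 - √(J(-138) + E(33)) = 9629 - √((-⅐ - 138) + (-10 + 33²)) = 9629 - √(-967/7 + (-10 + 1089)) = 9629 - √(-967/7 + 1079) = 9629 - √(6586/7) = 9629 - √46102/7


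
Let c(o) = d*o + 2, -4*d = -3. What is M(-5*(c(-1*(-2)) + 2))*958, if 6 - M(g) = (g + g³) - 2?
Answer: 79829661/4 ≈ 1.9957e+7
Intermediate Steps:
d = ¾ (d = -¼*(-3) = ¾ ≈ 0.75000)
c(o) = 2 + 3*o/4 (c(o) = 3*o/4 + 2 = 2 + 3*o/4)
M(g) = 8 - g - g³ (M(g) = 6 - ((g + g³) - 2) = 6 - (-2 + g + g³) = 6 + (2 - g - g³) = 8 - g - g³)
M(-5*(c(-1*(-2)) + 2))*958 = (8 - (-5)*((2 + 3*(-1*(-2))/4) + 2) - (-5*((2 + 3*(-1*(-2))/4) + 2))³)*958 = (8 - (-5)*((2 + (¾)*2) + 2) - (-5*((2 + (¾)*2) + 2))³)*958 = (8 - (-5)*((2 + 3/2) + 2) - (-5*((2 + 3/2) + 2))³)*958 = (8 - (-5)*(7/2 + 2) - (-5*(7/2 + 2))³)*958 = (8 - (-5)*11/2 - (-5*11/2)³)*958 = (8 - 1*(-55/2) - (-55/2)³)*958 = (8 + 55/2 - 1*(-166375/8))*958 = (8 + 55/2 + 166375/8)*958 = (166659/8)*958 = 79829661/4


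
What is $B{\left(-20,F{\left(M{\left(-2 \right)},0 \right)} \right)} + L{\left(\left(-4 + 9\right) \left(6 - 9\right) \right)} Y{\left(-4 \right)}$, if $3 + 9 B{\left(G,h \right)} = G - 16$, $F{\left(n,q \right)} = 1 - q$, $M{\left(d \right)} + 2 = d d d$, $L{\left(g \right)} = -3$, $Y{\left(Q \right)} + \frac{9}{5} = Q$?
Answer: $\frac{196}{15} \approx 13.067$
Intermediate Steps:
$Y{\left(Q \right)} = - \frac{9}{5} + Q$
$M{\left(d \right)} = -2 + d^{3}$ ($M{\left(d \right)} = -2 + d d d = -2 + d^{2} d = -2 + d^{3}$)
$B{\left(G,h \right)} = - \frac{19}{9} + \frac{G}{9}$ ($B{\left(G,h \right)} = - \frac{1}{3} + \frac{G - 16}{9} = - \frac{1}{3} + \frac{-16 + G}{9} = - \frac{1}{3} + \left(- \frac{16}{9} + \frac{G}{9}\right) = - \frac{19}{9} + \frac{G}{9}$)
$B{\left(-20,F{\left(M{\left(-2 \right)},0 \right)} \right)} + L{\left(\left(-4 + 9\right) \left(6 - 9\right) \right)} Y{\left(-4 \right)} = \left(- \frac{19}{9} + \frac{1}{9} \left(-20\right)\right) - 3 \left(- \frac{9}{5} - 4\right) = \left(- \frac{19}{9} - \frac{20}{9}\right) - - \frac{87}{5} = - \frac{13}{3} + \frac{87}{5} = \frac{196}{15}$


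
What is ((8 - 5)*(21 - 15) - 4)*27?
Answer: 378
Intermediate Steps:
((8 - 5)*(21 - 15) - 4)*27 = (3*6 - 4)*27 = (18 - 4)*27 = 14*27 = 378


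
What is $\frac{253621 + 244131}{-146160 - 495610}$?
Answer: $- \frac{248876}{320885} \approx -0.77559$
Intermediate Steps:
$\frac{253621 + 244131}{-146160 - 495610} = \frac{497752}{-146160 - 495610} = \frac{497752}{-641770} = 497752 \left(- \frac{1}{641770}\right) = - \frac{248876}{320885}$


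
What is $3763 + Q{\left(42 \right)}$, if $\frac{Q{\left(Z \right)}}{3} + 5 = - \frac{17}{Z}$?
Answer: $\frac{52455}{14} \approx 3746.8$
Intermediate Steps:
$Q{\left(Z \right)} = -15 - \frac{51}{Z}$ ($Q{\left(Z \right)} = -15 + 3 \left(- \frac{17}{Z}\right) = -15 - \frac{51}{Z}$)
$3763 + Q{\left(42 \right)} = 3763 - \left(15 + \frac{51}{42}\right) = 3763 - \frac{227}{14} = \frac{52455}{14}$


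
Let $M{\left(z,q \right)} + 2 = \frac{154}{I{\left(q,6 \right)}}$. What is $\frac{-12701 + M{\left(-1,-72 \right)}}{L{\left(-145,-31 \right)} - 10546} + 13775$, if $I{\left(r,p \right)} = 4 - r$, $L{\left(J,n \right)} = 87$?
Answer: $\frac{5475246187}{397442} \approx 13776.0$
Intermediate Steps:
$M{\left(z,q \right)} = -2 + \frac{154}{4 - q}$
$\frac{-12701 + M{\left(-1,-72 \right)}}{L{\left(-145,-31 \right)} - 10546} + 13775 = \frac{-12701 + \frac{2 \left(-73 - -72\right)}{-4 - 72}}{87 - 10546} + 13775 = \frac{-12701 + \frac{2 \left(-73 + 72\right)}{-76}}{-10459} + 13775 = \left(-12701 + 2 \left(- \frac{1}{76}\right) \left(-1\right)\right) \left(- \frac{1}{10459}\right) + 13775 = \left(-12701 + \frac{1}{38}\right) \left(- \frac{1}{10459}\right) + 13775 = \left(- \frac{482637}{38}\right) \left(- \frac{1}{10459}\right) + 13775 = \frac{482637}{397442} + 13775 = \frac{5475246187}{397442}$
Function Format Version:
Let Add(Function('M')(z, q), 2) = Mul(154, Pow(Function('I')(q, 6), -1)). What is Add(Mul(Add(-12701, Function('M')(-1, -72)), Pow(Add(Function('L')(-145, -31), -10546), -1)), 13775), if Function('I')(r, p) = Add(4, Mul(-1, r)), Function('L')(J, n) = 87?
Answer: Rational(5475246187, 397442) ≈ 13776.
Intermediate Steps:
Function('M')(z, q) = Add(-2, Mul(154, Pow(Add(4, Mul(-1, q)), -1)))
Add(Mul(Add(-12701, Function('M')(-1, -72)), Pow(Add(Function('L')(-145, -31), -10546), -1)), 13775) = Add(Mul(Add(-12701, Mul(2, Pow(Add(-4, -72), -1), Add(-73, Mul(-1, -72)))), Pow(Add(87, -10546), -1)), 13775) = Add(Mul(Add(-12701, Mul(2, Pow(-76, -1), Add(-73, 72))), Pow(-10459, -1)), 13775) = Add(Mul(Add(-12701, Mul(2, Rational(-1, 76), -1)), Rational(-1, 10459)), 13775) = Add(Mul(Add(-12701, Rational(1, 38)), Rational(-1, 10459)), 13775) = Add(Mul(Rational(-482637, 38), Rational(-1, 10459)), 13775) = Add(Rational(482637, 397442), 13775) = Rational(5475246187, 397442)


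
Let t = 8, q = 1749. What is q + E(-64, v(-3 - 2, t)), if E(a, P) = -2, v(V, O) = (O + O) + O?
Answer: 1747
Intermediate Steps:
v(V, O) = 3*O (v(V, O) = 2*O + O = 3*O)
q + E(-64, v(-3 - 2, t)) = 1749 - 2 = 1747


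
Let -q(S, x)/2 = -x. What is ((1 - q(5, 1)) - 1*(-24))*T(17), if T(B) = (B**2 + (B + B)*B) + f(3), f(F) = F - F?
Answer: 19941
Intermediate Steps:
f(F) = 0
q(S, x) = 2*x (q(S, x) = -(-2)*x = 2*x)
T(B) = 3*B**2 (T(B) = (B**2 + (B + B)*B) + 0 = (B**2 + (2*B)*B) + 0 = (B**2 + 2*B**2) + 0 = 3*B**2 + 0 = 3*B**2)
((1 - q(5, 1)) - 1*(-24))*T(17) = ((1 - 2) - 1*(-24))*(3*17**2) = ((1 - 1*2) + 24)*(3*289) = ((1 - 2) + 24)*867 = (-1 + 24)*867 = 23*867 = 19941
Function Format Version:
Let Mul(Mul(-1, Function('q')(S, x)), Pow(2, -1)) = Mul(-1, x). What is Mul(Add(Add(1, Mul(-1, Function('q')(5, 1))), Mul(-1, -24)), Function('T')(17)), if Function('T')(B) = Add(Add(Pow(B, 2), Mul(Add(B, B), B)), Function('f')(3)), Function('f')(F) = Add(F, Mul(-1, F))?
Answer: 19941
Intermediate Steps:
Function('f')(F) = 0
Function('q')(S, x) = Mul(2, x) (Function('q')(S, x) = Mul(-2, Mul(-1, x)) = Mul(2, x))
Function('T')(B) = Mul(3, Pow(B, 2)) (Function('T')(B) = Add(Add(Pow(B, 2), Mul(Add(B, B), B)), 0) = Add(Add(Pow(B, 2), Mul(Mul(2, B), B)), 0) = Add(Add(Pow(B, 2), Mul(2, Pow(B, 2))), 0) = Add(Mul(3, Pow(B, 2)), 0) = Mul(3, Pow(B, 2)))
Mul(Add(Add(1, Mul(-1, Function('q')(5, 1))), Mul(-1, -24)), Function('T')(17)) = Mul(Add(Add(1, Mul(-1, Mul(2, 1))), Mul(-1, -24)), Mul(3, Pow(17, 2))) = Mul(Add(Add(1, Mul(-1, 2)), 24), Mul(3, 289)) = Mul(Add(Add(1, -2), 24), 867) = Mul(Add(-1, 24), 867) = Mul(23, 867) = 19941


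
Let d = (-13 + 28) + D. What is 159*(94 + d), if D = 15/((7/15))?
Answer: 157092/7 ≈ 22442.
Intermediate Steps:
D = 225/7 (D = 15/((7*(1/15))) = 15/(7/15) = 15*(15/7) = 225/7 ≈ 32.143)
d = 330/7 (d = (-13 + 28) + 225/7 = 15 + 225/7 = 330/7 ≈ 47.143)
159*(94 + d) = 159*(94 + 330/7) = 159*(988/7) = 157092/7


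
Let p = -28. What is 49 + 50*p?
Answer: -1351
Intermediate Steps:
49 + 50*p = 49 + 50*(-28) = 49 - 1400 = -1351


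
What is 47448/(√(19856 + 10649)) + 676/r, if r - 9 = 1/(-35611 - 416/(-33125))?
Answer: 398709518142/5308246253 + 47448*√30505/30505 ≈ 346.78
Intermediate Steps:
r = 10616492506/1179613959 (r = 9 + 1/(-35611 - 416/(-33125)) = 9 + 1/(-35611 - 416*(-1/33125)) = 9 + 1/(-35611 + 416/33125) = 9 + 1/(-1179613959/33125) = 9 - 33125/1179613959 = 10616492506/1179613959 ≈ 9.0000)
47448/(√(19856 + 10649)) + 676/r = 47448/(√(19856 + 10649)) + 676/(10616492506/1179613959) = 47448/(√30505) + 676*(1179613959/10616492506) = 47448*(√30505/30505) + 398709518142/5308246253 = 47448*√30505/30505 + 398709518142/5308246253 = 398709518142/5308246253 + 47448*√30505/30505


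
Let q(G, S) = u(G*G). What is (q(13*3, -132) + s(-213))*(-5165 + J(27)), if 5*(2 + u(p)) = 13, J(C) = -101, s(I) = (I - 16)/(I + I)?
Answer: -6379759/1065 ≈ -5990.4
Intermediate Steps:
s(I) = (-16 + I)/(2*I) (s(I) = (-16 + I)/((2*I)) = (-16 + I)*(1/(2*I)) = (-16 + I)/(2*I))
u(p) = 3/5 (u(p) = -2 + (1/5)*13 = -2 + 13/5 = 3/5)
q(G, S) = 3/5
(q(13*3, -132) + s(-213))*(-5165 + J(27)) = (3/5 + (1/2)*(-16 - 213)/(-213))*(-5165 - 101) = (3/5 + (1/2)*(-1/213)*(-229))*(-5266) = (3/5 + 229/426)*(-5266) = (2423/2130)*(-5266) = -6379759/1065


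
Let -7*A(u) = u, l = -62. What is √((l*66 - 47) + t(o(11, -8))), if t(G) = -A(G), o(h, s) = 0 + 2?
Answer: 3*I*√22533/7 ≈ 64.333*I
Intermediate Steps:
A(u) = -u/7
o(h, s) = 2
t(G) = G/7 (t(G) = -(-1)*G/7 = G/7)
√((l*66 - 47) + t(o(11, -8))) = √((-62*66 - 47) + (⅐)*2) = √((-4092 - 47) + 2/7) = √(-4139 + 2/7) = √(-28971/7) = 3*I*√22533/7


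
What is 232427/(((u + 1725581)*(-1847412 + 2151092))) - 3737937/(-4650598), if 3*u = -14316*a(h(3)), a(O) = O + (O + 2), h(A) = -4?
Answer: 4030916297886679/5015108894857280 ≈ 0.80375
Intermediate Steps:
a(O) = 2 + 2*O (a(O) = O + (2 + O) = 2 + 2*O)
u = 28632 (u = (-14316*(2 + 2*(-4)))/3 = (-14316*(2 - 8))/3 = (-14316*(-6))/3 = (⅓)*85896 = 28632)
232427/(((u + 1725581)*(-1847412 + 2151092))) - 3737937/(-4650598) = 232427/(((28632 + 1725581)*(-1847412 + 2151092))) - 3737937/(-4650598) = 232427/((1754213*303680)) - 3737937*(-1/4650598) = 232427/532719403840 + 3737937/4650598 = 232427*(1/532719403840) + 3737937/4650598 = 941/2156758720 + 3737937/4650598 = 4030916297886679/5015108894857280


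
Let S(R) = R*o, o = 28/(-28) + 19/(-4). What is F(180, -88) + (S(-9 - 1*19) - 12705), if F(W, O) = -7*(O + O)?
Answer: -11312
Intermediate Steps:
o = -23/4 (o = 28*(-1/28) + 19*(-¼) = -1 - 19/4 = -23/4 ≈ -5.7500)
F(W, O) = -14*O
S(R) = -23*R/4 (S(R) = R*(-23/4) = -23*R/4)
F(180, -88) + (S(-9 - 1*19) - 12705) = -14*(-88) + (-23*(-9 - 1*19)/4 - 12705) = 1232 + (-23*(-9 - 19)/4 - 12705) = 1232 + (-23/4*(-28) - 12705) = 1232 + (161 - 12705) = 1232 - 12544 = -11312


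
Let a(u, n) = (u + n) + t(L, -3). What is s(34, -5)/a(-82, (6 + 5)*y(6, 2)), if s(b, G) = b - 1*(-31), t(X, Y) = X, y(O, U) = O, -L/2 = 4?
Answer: -65/24 ≈ -2.7083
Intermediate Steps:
L = -8 (L = -2*4 = -8)
s(b, G) = 31 + b (s(b, G) = b + 31 = 31 + b)
a(u, n) = -8 + n + u (a(u, n) = (u + n) - 8 = (n + u) - 8 = -8 + n + u)
s(34, -5)/a(-82, (6 + 5)*y(6, 2)) = (31 + 34)/(-8 + (6 + 5)*6 - 82) = 65/(-8 + 11*6 - 82) = 65/(-8 + 66 - 82) = 65/(-24) = 65*(-1/24) = -65/24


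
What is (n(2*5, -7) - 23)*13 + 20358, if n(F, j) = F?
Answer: 20189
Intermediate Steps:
(n(2*5, -7) - 23)*13 + 20358 = (2*5 - 23)*13 + 20358 = (10 - 23)*13 + 20358 = -13*13 + 20358 = -169 + 20358 = 20189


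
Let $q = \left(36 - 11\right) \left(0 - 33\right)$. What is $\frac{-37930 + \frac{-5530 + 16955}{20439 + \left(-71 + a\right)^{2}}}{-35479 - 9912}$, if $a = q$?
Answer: $\frac{6245210145}{7473673541} \approx 0.83563$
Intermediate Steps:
$q = -825$ ($q = 25 \left(-33\right) = -825$)
$a = -825$
$\frac{-37930 + \frac{-5530 + 16955}{20439 + \left(-71 + a\right)^{2}}}{-35479 - 9912} = \frac{-37930 + \frac{-5530 + 16955}{20439 + \left(-71 - 825\right)^{2}}}{-35479 - 9912} = \frac{-37930 + \frac{11425}{20439 + \left(-896\right)^{2}}}{-45391} = \left(-37930 + \frac{11425}{20439 + 802816}\right) \left(- \frac{1}{45391}\right) = \left(-37930 + \frac{11425}{823255}\right) \left(- \frac{1}{45391}\right) = \left(-37930 + 11425 \cdot \frac{1}{823255}\right) \left(- \frac{1}{45391}\right) = \left(-37930 + \frac{2285}{164651}\right) \left(- \frac{1}{45391}\right) = \left(- \frac{6245210145}{164651}\right) \left(- \frac{1}{45391}\right) = \frac{6245210145}{7473673541}$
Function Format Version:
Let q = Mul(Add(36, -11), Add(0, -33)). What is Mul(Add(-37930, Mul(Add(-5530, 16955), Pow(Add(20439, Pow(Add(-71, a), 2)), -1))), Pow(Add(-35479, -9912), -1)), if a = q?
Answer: Rational(6245210145, 7473673541) ≈ 0.83563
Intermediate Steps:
q = -825 (q = Mul(25, -33) = -825)
a = -825
Mul(Add(-37930, Mul(Add(-5530, 16955), Pow(Add(20439, Pow(Add(-71, a), 2)), -1))), Pow(Add(-35479, -9912), -1)) = Mul(Add(-37930, Mul(Add(-5530, 16955), Pow(Add(20439, Pow(Add(-71, -825), 2)), -1))), Pow(Add(-35479, -9912), -1)) = Mul(Add(-37930, Mul(11425, Pow(Add(20439, Pow(-896, 2)), -1))), Pow(-45391, -1)) = Mul(Add(-37930, Mul(11425, Pow(Add(20439, 802816), -1))), Rational(-1, 45391)) = Mul(Add(-37930, Mul(11425, Pow(823255, -1))), Rational(-1, 45391)) = Mul(Add(-37930, Mul(11425, Rational(1, 823255))), Rational(-1, 45391)) = Mul(Add(-37930, Rational(2285, 164651)), Rational(-1, 45391)) = Mul(Rational(-6245210145, 164651), Rational(-1, 45391)) = Rational(6245210145, 7473673541)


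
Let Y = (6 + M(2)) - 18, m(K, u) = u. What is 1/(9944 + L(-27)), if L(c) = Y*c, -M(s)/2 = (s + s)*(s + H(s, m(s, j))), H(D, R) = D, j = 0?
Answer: 1/11132 ≈ 8.9831e-5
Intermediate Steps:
M(s) = -8*s**2 (M(s) = -2*(s + s)*(s + s) = -2*2*s*2*s = -8*s**2)
Y = -44 (Y = (6 - 8*2**2) - 18 = (6 - 8*4) - 18 = (6 - 32) - 18 = -26 - 18 = -44)
L(c) = -44*c
1/(9944 + L(-27)) = 1/(9944 - 44*(-27)) = 1/(9944 + 1188) = 1/11132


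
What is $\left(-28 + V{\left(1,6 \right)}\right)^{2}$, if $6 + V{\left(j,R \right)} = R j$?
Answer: $784$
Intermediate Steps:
$V{\left(j,R \right)} = -6 + R j$
$\left(-28 + V{\left(1,6 \right)}\right)^{2} = \left(-28 + \left(-6 + 6 \cdot 1\right)\right)^{2} = \left(-28 + \left(-6 + 6\right)\right)^{2} = \left(-28 + 0\right)^{2} = \left(-28\right)^{2} = 784$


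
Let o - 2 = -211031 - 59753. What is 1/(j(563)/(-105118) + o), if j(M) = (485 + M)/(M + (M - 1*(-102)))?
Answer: -16135613/4369233559497 ≈ -3.6930e-6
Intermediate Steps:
j(M) = (485 + M)/(102 + 2*M) (j(M) = (485 + M)/(M + (M + 102)) = (485 + M)/(M + (102 + M)) = (485 + M)/(102 + 2*M))
o = -270782 (o = 2 + (-211031 - 59753) = 2 - 270784 = -270782)
1/(j(563)/(-105118) + o) = 1/(((485 + 563)/(2*(51 + 563)))/(-105118) - 270782) = 1/(((½)*1048/614)*(-1/105118) - 270782) = 1/(((½)*(1/614)*1048)*(-1/105118) - 270782) = 1/((262/307)*(-1/105118) - 270782) = 1/(-131/16135613 - 270782) = 1/(-4369233559497/16135613) = -16135613/4369233559497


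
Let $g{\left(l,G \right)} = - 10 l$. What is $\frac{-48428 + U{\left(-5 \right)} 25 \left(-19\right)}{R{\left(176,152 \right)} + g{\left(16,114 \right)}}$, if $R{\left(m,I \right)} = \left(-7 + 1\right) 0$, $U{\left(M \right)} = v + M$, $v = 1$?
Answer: $\frac{1454}{5} \approx 290.8$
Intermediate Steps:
$U{\left(M \right)} = 1 + M$
$R{\left(m,I \right)} = 0$ ($R{\left(m,I \right)} = \left(-6\right) 0 = 0$)
$\frac{-48428 + U{\left(-5 \right)} 25 \left(-19\right)}{R{\left(176,152 \right)} + g{\left(16,114 \right)}} = \frac{-48428 + \left(1 - 5\right) 25 \left(-19\right)}{0 - 160} = \frac{-48428 + \left(-4\right) 25 \left(-19\right)}{0 - 160} = \frac{-48428 - -1900}{-160} = \left(-48428 + 1900\right) \left(- \frac{1}{160}\right) = \left(-46528\right) \left(- \frac{1}{160}\right) = \frac{1454}{5}$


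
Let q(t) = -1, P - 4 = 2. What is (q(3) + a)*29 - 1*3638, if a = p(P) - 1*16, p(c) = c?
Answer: -3957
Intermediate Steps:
P = 6 (P = 4 + 2 = 6)
a = -10 (a = 6 - 1*16 = 6 - 16 = -10)
(q(3) + a)*29 - 1*3638 = (-1 - 10)*29 - 1*3638 = -11*29 - 3638 = -319 - 3638 = -3957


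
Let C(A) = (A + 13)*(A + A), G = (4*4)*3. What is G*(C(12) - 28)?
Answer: 27456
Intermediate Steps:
G = 48 (G = 16*3 = 48)
C(A) = 2*A*(13 + A) (C(A) = (13 + A)*(2*A) = 2*A*(13 + A))
G*(C(12) - 28) = 48*(2*12*(13 + 12) - 28) = 48*(2*12*25 - 28) = 48*(600 - 28) = 48*572 = 27456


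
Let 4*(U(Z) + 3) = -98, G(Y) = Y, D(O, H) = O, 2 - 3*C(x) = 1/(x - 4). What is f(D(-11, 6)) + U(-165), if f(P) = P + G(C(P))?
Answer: -3403/90 ≈ -37.811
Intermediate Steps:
C(x) = ⅔ - 1/(3*(-4 + x)) (C(x) = ⅔ - 1/(3*(x - 4)) = ⅔ - 1/(3*(-4 + x)))
U(Z) = -55/2 (U(Z) = -3 + (¼)*(-98) = -3 - 49/2 = -55/2)
f(P) = P + (-9 + 2*P)/(3*(-4 + P))
f(D(-11, 6)) + U(-165) = (-3 + (-11)² - 10/3*(-11))/(-4 - 11) - 55/2 = (-3 + 121 + 110/3)/(-15) - 55/2 = -1/15*464/3 - 55/2 = -464/45 - 55/2 = -3403/90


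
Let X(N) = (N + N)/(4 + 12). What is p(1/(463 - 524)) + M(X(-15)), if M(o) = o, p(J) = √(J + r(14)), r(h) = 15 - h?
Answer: -15/8 + 2*√915/61 ≈ -0.88323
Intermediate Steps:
X(N) = N/8 (X(N) = (2*N)/16 = (2*N)*(1/16) = N/8)
p(J) = √(1 + J) (p(J) = √(J + (15 - 1*14)) = √(J + (15 - 14)) = √(J + 1) = √(1 + J))
p(1/(463 - 524)) + M(X(-15)) = √(1 + 1/(463 - 524)) + (⅛)*(-15) = √(1 + 1/(-61)) - 15/8 = √(1 - 1/61) - 15/8 = √(60/61) - 15/8 = 2*√915/61 - 15/8 = -15/8 + 2*√915/61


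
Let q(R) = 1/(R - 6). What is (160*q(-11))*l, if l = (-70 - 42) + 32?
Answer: 12800/17 ≈ 752.94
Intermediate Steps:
l = -80 (l = -112 + 32 = -80)
q(R) = 1/(-6 + R)
(160*q(-11))*l = (160/(-6 - 11))*(-80) = (160/(-17))*(-80) = (160*(-1/17))*(-80) = -160/17*(-80) = 12800/17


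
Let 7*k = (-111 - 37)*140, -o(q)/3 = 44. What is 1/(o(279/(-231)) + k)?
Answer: -1/3092 ≈ -0.00032342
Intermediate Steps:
o(q) = -132 (o(q) = -3*44 = -132)
k = -2960 (k = ((-111 - 37)*140)/7 = (-148*140)/7 = (1/7)*(-20720) = -2960)
1/(o(279/(-231)) + k) = 1/(-132 - 2960) = 1/(-3092) = -1/3092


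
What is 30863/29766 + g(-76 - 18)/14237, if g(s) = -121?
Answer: 435794845/423778542 ≈ 1.0284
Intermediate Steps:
30863/29766 + g(-76 - 18)/14237 = 30863/29766 - 121/14237 = 435794845/423778542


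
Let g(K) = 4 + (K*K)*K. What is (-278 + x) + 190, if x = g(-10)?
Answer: -1084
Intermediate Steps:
g(K) = 4 + K**3 (g(K) = 4 + K**2*K = 4 + K**3)
x = -996 (x = 4 + (-10)**3 = 4 - 1000 = -996)
(-278 + x) + 190 = (-278 - 996) + 190 = -1274 + 190 = -1084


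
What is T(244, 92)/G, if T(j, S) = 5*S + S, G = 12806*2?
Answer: 138/6403 ≈ 0.021552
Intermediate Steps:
G = 25612
T(j, S) = 6*S
T(244, 92)/G = (6*92)/25612 = 552*(1/25612) = 138/6403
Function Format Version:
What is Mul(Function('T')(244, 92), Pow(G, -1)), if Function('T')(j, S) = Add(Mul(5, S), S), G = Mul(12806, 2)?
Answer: Rational(138, 6403) ≈ 0.021552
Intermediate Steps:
G = 25612
Function('T')(j, S) = Mul(6, S)
Mul(Function('T')(244, 92), Pow(G, -1)) = Mul(Mul(6, 92), Pow(25612, -1)) = Mul(552, Rational(1, 25612)) = Rational(138, 6403)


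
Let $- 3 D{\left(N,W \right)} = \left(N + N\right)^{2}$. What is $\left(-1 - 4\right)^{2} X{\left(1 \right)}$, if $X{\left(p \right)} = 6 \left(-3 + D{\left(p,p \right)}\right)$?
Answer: $-650$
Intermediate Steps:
$D{\left(N,W \right)} = - \frac{4 N^{2}}{3}$ ($D{\left(N,W \right)} = - \frac{\left(N + N\right)^{2}}{3} = - \frac{\left(2 N\right)^{2}}{3} = - \frac{4 N^{2}}{3}$)
$X{\left(p \right)} = -18 - 8 p^{2}$ ($X{\left(p \right)} = 6 \left(-3 - \frac{4 p^{2}}{3}\right) = -18 - 8 p^{2}$)
$\left(-1 - 4\right)^{2} X{\left(1 \right)} = \left(-1 - 4\right)^{2} \left(-18 - 8 \cdot 1^{2}\right) = \left(-5\right)^{2} \left(-18 - 8\right) = 25 \left(-18 - 8\right) = 25 \left(-26\right) = -650$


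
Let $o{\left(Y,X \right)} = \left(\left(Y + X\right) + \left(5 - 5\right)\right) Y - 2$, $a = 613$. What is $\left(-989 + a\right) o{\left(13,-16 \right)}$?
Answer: $15416$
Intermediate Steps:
$o{\left(Y,X \right)} = -2 + Y \left(X + Y\right)$ ($o{\left(Y,X \right)} = \left(\left(X + Y\right) + 0\right) Y - 2 = \left(X + Y\right) Y - 2 = Y \left(X + Y\right) - 2 = -2 + Y \left(X + Y\right)$)
$\left(-989 + a\right) o{\left(13,-16 \right)} = \left(-989 + 613\right) \left(-2 + 13^{2} - 208\right) = - 376 \left(-2 + 169 - 208\right) = \left(-376\right) \left(-41\right) = 15416$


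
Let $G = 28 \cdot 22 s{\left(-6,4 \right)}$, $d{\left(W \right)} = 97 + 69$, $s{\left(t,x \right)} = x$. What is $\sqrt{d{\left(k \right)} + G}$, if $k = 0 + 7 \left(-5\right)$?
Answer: $\sqrt{2630} \approx 51.284$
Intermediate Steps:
$k = -35$ ($k = 0 - 35 = -35$)
$d{\left(W \right)} = 166$
$G = 2464$ ($G = 28 \cdot 22 \cdot 4 = 616 \cdot 4 = 2464$)
$\sqrt{d{\left(k \right)} + G} = \sqrt{166 + 2464} = \sqrt{2630}$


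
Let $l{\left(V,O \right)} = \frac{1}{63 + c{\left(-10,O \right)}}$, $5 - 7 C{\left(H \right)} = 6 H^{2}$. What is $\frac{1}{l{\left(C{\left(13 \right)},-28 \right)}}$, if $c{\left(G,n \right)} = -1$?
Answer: $62$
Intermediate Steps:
$C{\left(H \right)} = \frac{5}{7} - \frac{6 H^{2}}{7}$
$l{\left(V,O \right)} = \frac{1}{62}$ ($l{\left(V,O \right)} = \frac{1}{63 - 1} = \frac{1}{62}$)
$\frac{1}{l{\left(C{\left(13 \right)},-28 \right)}} = \frac{1}{\frac{1}{62}} = 62$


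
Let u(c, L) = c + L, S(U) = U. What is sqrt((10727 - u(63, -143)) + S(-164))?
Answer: sqrt(10643) ≈ 103.16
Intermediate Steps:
u(c, L) = L + c
sqrt((10727 - u(63, -143)) + S(-164)) = sqrt((10727 - (-143 + 63)) - 164) = sqrt((10727 - 1*(-80)) - 164) = sqrt((10727 + 80) - 164) = sqrt(10807 - 164) = sqrt(10643)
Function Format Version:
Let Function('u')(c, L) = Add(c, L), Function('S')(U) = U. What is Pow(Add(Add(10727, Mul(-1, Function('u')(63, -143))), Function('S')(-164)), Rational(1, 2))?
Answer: Pow(10643, Rational(1, 2)) ≈ 103.16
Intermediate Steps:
Function('u')(c, L) = Add(L, c)
Pow(Add(Add(10727, Mul(-1, Function('u')(63, -143))), Function('S')(-164)), Rational(1, 2)) = Pow(Add(Add(10727, Mul(-1, Add(-143, 63))), -164), Rational(1, 2)) = Pow(Add(Add(10727, Mul(-1, -80)), -164), Rational(1, 2)) = Pow(Add(Add(10727, 80), -164), Rational(1, 2)) = Pow(Add(10807, -164), Rational(1, 2)) = Pow(10643, Rational(1, 2))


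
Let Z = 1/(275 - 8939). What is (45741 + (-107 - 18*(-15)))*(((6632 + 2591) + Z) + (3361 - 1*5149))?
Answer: 19453885378/57 ≈ 3.4130e+8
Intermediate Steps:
Z = -1/8664 (Z = 1/(-8664) = -1/8664 ≈ -0.00011542)
(45741 + (-107 - 18*(-15)))*(((6632 + 2591) + Z) + (3361 - 1*5149)) = (45741 + (-107 - 18*(-15)))*(((6632 + 2591) - 1/8664) + (3361 - 1*5149)) = (45741 + (-107 + 270))*((9223 - 1/8664) + (3361 - 5149)) = (45741 + 163)*(79908071/8664 - 1788) = 45904*(64416839/8664) = 19453885378/57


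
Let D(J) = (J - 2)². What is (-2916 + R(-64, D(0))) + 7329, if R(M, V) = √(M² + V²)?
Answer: 4413 + 4*√257 ≈ 4477.1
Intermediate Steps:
D(J) = (-2 + J)²
(-2916 + R(-64, D(0))) + 7329 = (-2916 + √((-64)² + ((-2 + 0)²)²)) + 7329 = (-2916 + √(4096 + ((-2)²)²)) + 7329 = (-2916 + √(4096 + 4²)) + 7329 = (-2916 + √(4096 + 16)) + 7329 = (-2916 + √4112) + 7329 = (-2916 + 4*√257) + 7329 = 4413 + 4*√257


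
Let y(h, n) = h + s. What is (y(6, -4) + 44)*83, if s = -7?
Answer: 3569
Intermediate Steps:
y(h, n) = -7 + h (y(h, n) = h - 7 = -7 + h)
(y(6, -4) + 44)*83 = ((-7 + 6) + 44)*83 = (-1 + 44)*83 = 43*83 = 3569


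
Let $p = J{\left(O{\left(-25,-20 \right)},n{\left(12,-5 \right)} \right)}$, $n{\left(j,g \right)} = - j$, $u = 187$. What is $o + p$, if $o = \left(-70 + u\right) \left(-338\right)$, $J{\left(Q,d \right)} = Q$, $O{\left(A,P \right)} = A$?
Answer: $-39571$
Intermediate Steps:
$p = -25$
$o = -39546$ ($o = \left(-70 + 187\right) \left(-338\right) = 117 \left(-338\right) = -39546$)
$o + p = -39546 - 25 = -39571$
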